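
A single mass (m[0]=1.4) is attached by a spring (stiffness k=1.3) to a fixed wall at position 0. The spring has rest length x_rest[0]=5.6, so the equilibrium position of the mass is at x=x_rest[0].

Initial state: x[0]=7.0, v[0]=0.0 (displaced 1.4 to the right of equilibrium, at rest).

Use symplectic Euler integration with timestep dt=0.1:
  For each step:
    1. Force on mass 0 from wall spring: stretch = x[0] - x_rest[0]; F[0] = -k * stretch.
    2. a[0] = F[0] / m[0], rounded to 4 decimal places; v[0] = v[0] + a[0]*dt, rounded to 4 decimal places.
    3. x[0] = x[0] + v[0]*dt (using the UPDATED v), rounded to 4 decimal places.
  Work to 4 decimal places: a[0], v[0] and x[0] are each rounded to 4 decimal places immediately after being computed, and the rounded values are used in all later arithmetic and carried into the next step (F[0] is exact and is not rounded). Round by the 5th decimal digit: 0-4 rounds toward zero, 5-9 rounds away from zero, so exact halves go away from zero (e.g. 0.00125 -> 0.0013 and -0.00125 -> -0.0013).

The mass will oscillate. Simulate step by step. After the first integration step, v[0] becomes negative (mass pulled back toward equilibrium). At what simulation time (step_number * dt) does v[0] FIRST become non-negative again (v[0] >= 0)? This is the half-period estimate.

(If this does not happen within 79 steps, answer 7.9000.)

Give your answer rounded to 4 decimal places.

Step 0: x=[7.0000] v=[0.0000]
Step 1: x=[6.9870] v=[-0.1300]
Step 2: x=[6.9611] v=[-0.2588]
Step 3: x=[6.9226] v=[-0.3852]
Step 4: x=[6.8718] v=[-0.5080]
Step 5: x=[6.8092] v=[-0.6261]
Step 6: x=[6.7354] v=[-0.7384]
Step 7: x=[6.6510] v=[-0.8438]
Step 8: x=[6.5569] v=[-0.9414]
Step 9: x=[6.4539] v=[-1.0303]
Step 10: x=[6.3429] v=[-1.1096]
Step 11: x=[6.2250] v=[-1.1786]
Step 12: x=[6.1013] v=[-1.2366]
Step 13: x=[5.9730] v=[-1.2832]
Step 14: x=[5.8412] v=[-1.3178]
Step 15: x=[5.7072] v=[-1.3402]
Step 16: x=[5.5722] v=[-1.3502]
Step 17: x=[5.4374] v=[-1.3476]
Step 18: x=[5.3042] v=[-1.3325]
Step 19: x=[5.1737] v=[-1.3050]
Step 20: x=[5.0472] v=[-1.2654]
Step 21: x=[4.9258] v=[-1.2141]
Step 22: x=[4.8107] v=[-1.1515]
Step 23: x=[4.7029] v=[-1.0782]
Step 24: x=[4.6034] v=[-0.9949]
Step 25: x=[4.5132] v=[-0.9024]
Step 26: x=[4.4331] v=[-0.8015]
Step 27: x=[4.3638] v=[-0.6931]
Step 28: x=[4.3060] v=[-0.5783]
Step 29: x=[4.2602] v=[-0.4581]
Step 30: x=[4.2268] v=[-0.3337]
Step 31: x=[4.2062] v=[-0.2062]
Step 32: x=[4.1985] v=[-0.0768]
Step 33: x=[4.2038] v=[0.0533]
First v>=0 after going negative at step 33, time=3.3000

Answer: 3.3000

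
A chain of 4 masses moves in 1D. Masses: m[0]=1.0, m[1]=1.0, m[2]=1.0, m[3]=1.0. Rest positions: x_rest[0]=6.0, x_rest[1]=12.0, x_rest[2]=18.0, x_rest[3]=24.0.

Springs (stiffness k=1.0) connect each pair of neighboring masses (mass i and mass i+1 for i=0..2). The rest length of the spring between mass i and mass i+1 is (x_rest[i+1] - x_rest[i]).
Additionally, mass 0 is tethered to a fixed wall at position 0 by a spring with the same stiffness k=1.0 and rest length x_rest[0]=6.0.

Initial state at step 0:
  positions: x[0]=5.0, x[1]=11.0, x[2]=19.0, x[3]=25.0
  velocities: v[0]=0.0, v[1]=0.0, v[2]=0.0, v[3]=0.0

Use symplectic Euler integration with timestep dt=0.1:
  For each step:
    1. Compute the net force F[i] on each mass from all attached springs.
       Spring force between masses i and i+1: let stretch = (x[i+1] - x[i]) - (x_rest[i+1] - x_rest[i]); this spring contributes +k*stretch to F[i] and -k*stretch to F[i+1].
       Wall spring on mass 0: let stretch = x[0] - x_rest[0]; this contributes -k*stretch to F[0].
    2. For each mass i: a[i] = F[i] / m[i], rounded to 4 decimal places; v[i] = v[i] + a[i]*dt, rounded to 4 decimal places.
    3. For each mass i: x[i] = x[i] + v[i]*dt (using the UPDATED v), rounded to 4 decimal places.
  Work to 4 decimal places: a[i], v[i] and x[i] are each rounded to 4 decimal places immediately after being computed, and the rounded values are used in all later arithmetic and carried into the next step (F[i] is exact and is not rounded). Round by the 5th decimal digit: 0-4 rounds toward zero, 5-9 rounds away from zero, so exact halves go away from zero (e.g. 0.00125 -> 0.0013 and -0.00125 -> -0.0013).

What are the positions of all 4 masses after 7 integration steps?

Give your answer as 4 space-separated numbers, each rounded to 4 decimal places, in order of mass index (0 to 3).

Step 0: x=[5.0000 11.0000 19.0000 25.0000] v=[0.0000 0.0000 0.0000 0.0000]
Step 1: x=[5.0100 11.0200 18.9800 25.0000] v=[0.1000 0.2000 -0.2000 0.0000]
Step 2: x=[5.0300 11.0595 18.9406 24.9998] v=[0.2000 0.3950 -0.3940 -0.0020]
Step 3: x=[5.0600 11.1175 18.8830 24.9990] v=[0.3000 0.5802 -0.5762 -0.0079]
Step 4: x=[5.1000 11.1926 18.8089 24.9971] v=[0.3998 0.7510 -0.7412 -0.0195]
Step 5: x=[5.1499 11.2829 18.7205 24.9933] v=[0.4991 0.9034 -0.8840 -0.0383]
Step 6: x=[5.2096 11.3863 18.6205 24.9867] v=[0.5974 1.0339 -1.0005 -0.0656]
Step 7: x=[5.2790 11.5003 18.5118 24.9765] v=[0.6941 1.1397 -1.0873 -0.1022]

Answer: 5.2790 11.5003 18.5118 24.9765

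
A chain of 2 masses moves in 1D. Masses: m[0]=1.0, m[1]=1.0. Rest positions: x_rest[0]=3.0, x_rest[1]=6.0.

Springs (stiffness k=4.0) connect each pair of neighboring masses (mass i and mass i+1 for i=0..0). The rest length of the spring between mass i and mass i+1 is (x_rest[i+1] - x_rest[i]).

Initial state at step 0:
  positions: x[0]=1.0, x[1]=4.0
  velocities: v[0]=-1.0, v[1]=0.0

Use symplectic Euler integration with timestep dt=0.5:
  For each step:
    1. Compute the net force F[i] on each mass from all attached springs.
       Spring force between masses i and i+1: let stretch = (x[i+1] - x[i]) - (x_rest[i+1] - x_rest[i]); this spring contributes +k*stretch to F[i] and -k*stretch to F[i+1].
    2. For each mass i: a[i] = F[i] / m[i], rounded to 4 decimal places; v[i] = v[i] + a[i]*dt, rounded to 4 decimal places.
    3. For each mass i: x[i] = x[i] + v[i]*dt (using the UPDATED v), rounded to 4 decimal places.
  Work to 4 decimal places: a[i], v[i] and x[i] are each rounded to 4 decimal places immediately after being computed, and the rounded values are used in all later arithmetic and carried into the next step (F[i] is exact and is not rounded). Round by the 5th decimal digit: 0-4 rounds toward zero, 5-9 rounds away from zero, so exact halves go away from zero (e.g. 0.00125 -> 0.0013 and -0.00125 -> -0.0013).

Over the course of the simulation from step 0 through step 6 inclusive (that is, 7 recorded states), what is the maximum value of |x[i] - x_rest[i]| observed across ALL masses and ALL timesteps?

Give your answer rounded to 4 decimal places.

Answer: 3.5000

Derivation:
Step 0: x=[1.0000 4.0000] v=[-1.0000 0.0000]
Step 1: x=[0.5000 4.0000] v=[-1.0000 0.0000]
Step 2: x=[0.5000 3.5000] v=[0.0000 -1.0000]
Step 3: x=[0.5000 3.0000] v=[0.0000 -1.0000]
Step 4: x=[0.0000 3.0000] v=[-1.0000 0.0000]
Step 5: x=[-0.5000 3.0000] v=[-1.0000 0.0000]
Step 6: x=[-0.5000 2.5000] v=[0.0000 -1.0000]
Max displacement = 3.5000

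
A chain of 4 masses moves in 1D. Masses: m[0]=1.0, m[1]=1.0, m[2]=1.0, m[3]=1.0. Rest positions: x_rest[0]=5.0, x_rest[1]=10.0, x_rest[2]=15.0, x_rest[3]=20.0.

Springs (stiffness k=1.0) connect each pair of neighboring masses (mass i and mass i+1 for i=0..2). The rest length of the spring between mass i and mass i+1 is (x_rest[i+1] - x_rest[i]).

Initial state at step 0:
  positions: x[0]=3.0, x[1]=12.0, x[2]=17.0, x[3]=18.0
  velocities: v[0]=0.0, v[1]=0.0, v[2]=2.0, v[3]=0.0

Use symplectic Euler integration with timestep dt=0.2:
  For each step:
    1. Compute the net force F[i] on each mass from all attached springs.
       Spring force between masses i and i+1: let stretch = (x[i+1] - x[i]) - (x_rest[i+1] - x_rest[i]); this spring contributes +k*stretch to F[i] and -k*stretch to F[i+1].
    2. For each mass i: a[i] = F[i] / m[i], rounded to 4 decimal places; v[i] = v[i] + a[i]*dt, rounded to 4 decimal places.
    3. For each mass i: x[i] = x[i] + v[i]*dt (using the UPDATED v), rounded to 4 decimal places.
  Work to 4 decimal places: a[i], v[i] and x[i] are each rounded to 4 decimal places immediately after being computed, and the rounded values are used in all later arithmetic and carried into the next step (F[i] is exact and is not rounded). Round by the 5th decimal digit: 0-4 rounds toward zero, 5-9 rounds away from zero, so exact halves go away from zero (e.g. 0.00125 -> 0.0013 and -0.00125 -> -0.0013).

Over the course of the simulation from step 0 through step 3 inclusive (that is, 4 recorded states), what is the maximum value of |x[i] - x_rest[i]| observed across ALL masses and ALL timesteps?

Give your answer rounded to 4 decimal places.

Step 0: x=[3.0000 12.0000 17.0000 18.0000] v=[0.0000 0.0000 2.0000 0.0000]
Step 1: x=[3.1600 11.8400 17.2400 18.1600] v=[0.8000 -0.8000 1.2000 0.8000]
Step 2: x=[3.4672 11.5488 17.3008 18.4832] v=[1.5360 -1.4560 0.3040 1.6160]
Step 3: x=[3.8977 11.1644 17.1788 18.9591] v=[2.1523 -1.9219 -0.6099 2.3795]
Max displacement = 2.3008

Answer: 2.3008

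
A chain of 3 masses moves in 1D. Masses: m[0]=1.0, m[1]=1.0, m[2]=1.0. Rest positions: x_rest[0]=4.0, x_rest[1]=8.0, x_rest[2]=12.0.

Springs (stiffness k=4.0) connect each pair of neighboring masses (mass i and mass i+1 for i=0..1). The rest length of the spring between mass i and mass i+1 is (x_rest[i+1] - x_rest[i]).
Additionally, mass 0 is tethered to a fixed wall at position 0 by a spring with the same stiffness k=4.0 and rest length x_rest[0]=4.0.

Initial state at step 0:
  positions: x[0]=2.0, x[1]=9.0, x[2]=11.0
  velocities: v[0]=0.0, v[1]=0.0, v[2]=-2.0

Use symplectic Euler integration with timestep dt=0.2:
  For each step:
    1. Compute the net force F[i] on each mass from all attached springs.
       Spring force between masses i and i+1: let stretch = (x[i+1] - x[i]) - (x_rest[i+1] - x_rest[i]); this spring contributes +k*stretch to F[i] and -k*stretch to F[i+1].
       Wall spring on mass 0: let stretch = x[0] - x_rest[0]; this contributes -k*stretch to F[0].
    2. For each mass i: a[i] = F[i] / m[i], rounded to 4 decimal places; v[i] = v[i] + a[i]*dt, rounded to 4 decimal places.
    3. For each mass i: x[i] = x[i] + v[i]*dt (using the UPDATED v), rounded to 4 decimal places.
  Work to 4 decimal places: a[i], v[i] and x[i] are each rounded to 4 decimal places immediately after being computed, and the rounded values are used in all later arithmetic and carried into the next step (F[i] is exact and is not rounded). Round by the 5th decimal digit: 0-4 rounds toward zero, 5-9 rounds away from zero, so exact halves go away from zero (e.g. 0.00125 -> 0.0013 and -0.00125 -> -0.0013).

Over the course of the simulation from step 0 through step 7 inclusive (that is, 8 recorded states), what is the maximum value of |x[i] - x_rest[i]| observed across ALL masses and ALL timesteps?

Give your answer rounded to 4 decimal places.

Step 0: x=[2.0000 9.0000 11.0000] v=[0.0000 0.0000 -2.0000]
Step 1: x=[2.8000 8.2000 10.9200] v=[4.0000 -4.0000 -0.4000]
Step 2: x=[4.0160 6.9712 11.0448] v=[6.0800 -6.1440 0.6240]
Step 3: x=[5.0623 5.9213 11.1578] v=[5.2314 -5.2493 0.5651]
Step 4: x=[5.4361 5.5718 11.0730] v=[1.8688 -1.7473 -0.4241]
Step 5: x=[4.9618 6.0808 10.7480] v=[-2.3715 2.5451 -1.6251]
Step 6: x=[3.8727 7.1575 10.3162] v=[-5.4457 5.3837 -2.1589]
Step 7: x=[2.6895 8.2141 10.0190] v=[-5.9160 5.2828 -1.4859]
Max displacement = 2.4282

Answer: 2.4282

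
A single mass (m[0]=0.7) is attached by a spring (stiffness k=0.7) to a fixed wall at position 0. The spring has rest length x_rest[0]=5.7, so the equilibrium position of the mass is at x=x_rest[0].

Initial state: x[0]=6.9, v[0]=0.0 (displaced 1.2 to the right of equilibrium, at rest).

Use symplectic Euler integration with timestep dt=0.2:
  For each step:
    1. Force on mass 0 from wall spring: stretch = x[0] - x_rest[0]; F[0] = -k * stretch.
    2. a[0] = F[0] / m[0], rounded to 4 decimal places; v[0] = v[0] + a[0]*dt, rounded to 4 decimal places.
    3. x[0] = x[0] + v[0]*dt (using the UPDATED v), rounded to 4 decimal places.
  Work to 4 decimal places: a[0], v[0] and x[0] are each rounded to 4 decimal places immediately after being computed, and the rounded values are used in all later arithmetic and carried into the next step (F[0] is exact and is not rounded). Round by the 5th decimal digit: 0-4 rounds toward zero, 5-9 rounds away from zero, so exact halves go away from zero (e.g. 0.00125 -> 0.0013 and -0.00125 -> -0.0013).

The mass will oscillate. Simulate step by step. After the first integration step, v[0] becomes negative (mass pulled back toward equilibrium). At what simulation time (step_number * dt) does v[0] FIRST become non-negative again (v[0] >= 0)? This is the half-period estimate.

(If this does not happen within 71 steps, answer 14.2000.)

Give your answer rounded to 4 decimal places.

Answer: 3.2000

Derivation:
Step 0: x=[6.9000] v=[0.0000]
Step 1: x=[6.8520] v=[-0.2400]
Step 2: x=[6.7579] v=[-0.4704]
Step 3: x=[6.6215] v=[-0.6820]
Step 4: x=[6.4482] v=[-0.8663]
Step 5: x=[6.2450] v=[-1.0159]
Step 6: x=[6.0200] v=[-1.1249]
Step 7: x=[5.7822] v=[-1.1889]
Step 8: x=[5.5411] v=[-1.2053]
Step 9: x=[5.3064] v=[-1.1735]
Step 10: x=[5.0874] v=[-1.0948]
Step 11: x=[4.8929] v=[-0.9723]
Step 12: x=[4.7307] v=[-0.8109]
Step 13: x=[4.6073] v=[-0.6170]
Step 14: x=[4.5276] v=[-0.3985]
Step 15: x=[4.4948] v=[-0.1640]
Step 16: x=[4.5102] v=[0.0770]
First v>=0 after going negative at step 16, time=3.2000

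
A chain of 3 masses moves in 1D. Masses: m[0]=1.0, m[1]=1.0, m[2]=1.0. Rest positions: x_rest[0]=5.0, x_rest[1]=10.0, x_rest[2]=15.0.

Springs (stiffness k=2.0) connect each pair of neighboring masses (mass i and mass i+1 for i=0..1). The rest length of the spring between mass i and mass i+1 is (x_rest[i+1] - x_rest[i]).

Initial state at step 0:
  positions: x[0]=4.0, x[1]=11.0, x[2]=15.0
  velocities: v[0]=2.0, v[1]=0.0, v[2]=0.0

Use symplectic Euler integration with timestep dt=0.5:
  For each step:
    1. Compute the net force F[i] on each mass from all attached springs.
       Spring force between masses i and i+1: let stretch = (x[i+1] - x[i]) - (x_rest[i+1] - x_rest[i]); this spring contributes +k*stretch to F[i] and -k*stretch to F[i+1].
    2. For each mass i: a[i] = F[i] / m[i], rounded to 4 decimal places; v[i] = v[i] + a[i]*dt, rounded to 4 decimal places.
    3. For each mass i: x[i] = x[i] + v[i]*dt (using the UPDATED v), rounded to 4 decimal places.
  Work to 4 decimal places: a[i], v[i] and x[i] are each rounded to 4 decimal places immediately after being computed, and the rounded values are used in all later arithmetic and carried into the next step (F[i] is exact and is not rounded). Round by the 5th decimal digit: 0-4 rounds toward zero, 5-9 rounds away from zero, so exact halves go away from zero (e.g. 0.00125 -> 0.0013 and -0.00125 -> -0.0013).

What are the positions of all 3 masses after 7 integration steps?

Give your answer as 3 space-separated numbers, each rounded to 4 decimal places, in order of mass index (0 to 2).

Answer: 6.8751 11.1329 18.9923

Derivation:
Step 0: x=[4.0000 11.0000 15.0000] v=[2.0000 0.0000 0.0000]
Step 1: x=[6.0000 9.5000 15.5000] v=[4.0000 -3.0000 1.0000]
Step 2: x=[7.2500 9.2500 15.5000] v=[2.5000 -0.5000 0.0000]
Step 3: x=[7.0000 11.1250 14.8750] v=[-0.5000 3.7500 -1.2500]
Step 4: x=[6.3125 12.8125 14.8750] v=[-1.3750 3.3750 0.0000]
Step 5: x=[6.3750 12.2813 16.3438] v=[0.1250 -1.0625 2.9375]
Step 6: x=[6.8907 10.8282 18.2813] v=[1.0313 -2.9063 3.8750]
Step 7: x=[6.8751 11.1329 18.9923] v=[-0.0312 0.6093 1.4219]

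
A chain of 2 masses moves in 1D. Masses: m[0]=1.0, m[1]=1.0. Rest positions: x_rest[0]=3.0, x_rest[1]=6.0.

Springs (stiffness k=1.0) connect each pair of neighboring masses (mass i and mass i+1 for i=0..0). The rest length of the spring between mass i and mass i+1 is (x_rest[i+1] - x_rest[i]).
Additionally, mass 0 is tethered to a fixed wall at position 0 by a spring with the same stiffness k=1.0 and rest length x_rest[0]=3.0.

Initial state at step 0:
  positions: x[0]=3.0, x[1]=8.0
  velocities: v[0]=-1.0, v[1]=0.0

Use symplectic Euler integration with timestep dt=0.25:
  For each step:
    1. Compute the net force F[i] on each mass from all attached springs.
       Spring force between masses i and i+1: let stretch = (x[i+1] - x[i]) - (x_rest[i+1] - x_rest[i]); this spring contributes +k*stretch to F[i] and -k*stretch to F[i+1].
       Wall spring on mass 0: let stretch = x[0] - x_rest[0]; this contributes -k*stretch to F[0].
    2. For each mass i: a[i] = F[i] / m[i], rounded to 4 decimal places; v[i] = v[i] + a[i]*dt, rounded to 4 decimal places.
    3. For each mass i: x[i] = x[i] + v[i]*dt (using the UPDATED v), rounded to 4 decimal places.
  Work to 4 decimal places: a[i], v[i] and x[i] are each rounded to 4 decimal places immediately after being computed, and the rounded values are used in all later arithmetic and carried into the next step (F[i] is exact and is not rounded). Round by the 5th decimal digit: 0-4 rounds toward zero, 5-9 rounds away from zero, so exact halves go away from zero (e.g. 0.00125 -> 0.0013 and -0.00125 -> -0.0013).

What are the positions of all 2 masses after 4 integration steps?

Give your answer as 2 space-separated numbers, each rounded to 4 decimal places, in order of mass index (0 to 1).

Step 0: x=[3.0000 8.0000] v=[-1.0000 0.0000]
Step 1: x=[2.8750 7.8750] v=[-0.5000 -0.5000]
Step 2: x=[2.8828 7.6250] v=[0.0313 -1.0000]
Step 3: x=[3.0069 7.2661] v=[0.4962 -1.4356]
Step 4: x=[3.2092 6.8285] v=[0.8093 -1.7504]

Answer: 3.2092 6.8285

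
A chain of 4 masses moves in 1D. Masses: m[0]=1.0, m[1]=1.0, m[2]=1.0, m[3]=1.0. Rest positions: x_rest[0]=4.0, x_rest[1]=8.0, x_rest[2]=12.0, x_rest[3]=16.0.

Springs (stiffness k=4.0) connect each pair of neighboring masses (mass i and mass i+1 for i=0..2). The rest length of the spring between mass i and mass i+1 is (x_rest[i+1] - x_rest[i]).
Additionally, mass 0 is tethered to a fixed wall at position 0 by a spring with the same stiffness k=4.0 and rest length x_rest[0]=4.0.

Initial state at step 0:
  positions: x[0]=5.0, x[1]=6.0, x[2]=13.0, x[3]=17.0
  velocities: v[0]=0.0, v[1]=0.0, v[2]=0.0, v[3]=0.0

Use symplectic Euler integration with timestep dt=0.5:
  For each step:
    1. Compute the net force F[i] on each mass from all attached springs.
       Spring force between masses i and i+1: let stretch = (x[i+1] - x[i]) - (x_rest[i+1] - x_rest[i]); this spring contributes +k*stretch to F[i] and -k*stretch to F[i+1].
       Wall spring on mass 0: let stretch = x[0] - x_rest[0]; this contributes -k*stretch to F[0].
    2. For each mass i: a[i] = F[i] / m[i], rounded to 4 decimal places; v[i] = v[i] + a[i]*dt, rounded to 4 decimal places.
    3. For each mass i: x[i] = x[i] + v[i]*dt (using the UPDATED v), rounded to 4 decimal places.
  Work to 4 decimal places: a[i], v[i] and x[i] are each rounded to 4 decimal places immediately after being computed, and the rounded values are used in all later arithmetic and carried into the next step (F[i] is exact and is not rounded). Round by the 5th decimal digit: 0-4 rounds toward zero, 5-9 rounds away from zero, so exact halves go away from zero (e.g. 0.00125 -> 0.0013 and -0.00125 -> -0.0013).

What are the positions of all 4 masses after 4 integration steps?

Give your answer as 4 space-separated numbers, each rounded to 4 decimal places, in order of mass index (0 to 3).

Answer: 4.0000 8.0000 12.0000 16.0000

Derivation:
Step 0: x=[5.0000 6.0000 13.0000 17.0000] v=[0.0000 0.0000 0.0000 0.0000]
Step 1: x=[1.0000 12.0000 10.0000 17.0000] v=[-8.0000 12.0000 -6.0000 0.0000]
Step 2: x=[7.0000 5.0000 16.0000 14.0000] v=[12.0000 -14.0000 12.0000 -6.0000]
Step 3: x=[4.0000 11.0000 9.0000 17.0000] v=[-6.0000 12.0000 -14.0000 6.0000]
Step 4: x=[4.0000 8.0000 12.0000 16.0000] v=[0.0000 -6.0000 6.0000 -2.0000]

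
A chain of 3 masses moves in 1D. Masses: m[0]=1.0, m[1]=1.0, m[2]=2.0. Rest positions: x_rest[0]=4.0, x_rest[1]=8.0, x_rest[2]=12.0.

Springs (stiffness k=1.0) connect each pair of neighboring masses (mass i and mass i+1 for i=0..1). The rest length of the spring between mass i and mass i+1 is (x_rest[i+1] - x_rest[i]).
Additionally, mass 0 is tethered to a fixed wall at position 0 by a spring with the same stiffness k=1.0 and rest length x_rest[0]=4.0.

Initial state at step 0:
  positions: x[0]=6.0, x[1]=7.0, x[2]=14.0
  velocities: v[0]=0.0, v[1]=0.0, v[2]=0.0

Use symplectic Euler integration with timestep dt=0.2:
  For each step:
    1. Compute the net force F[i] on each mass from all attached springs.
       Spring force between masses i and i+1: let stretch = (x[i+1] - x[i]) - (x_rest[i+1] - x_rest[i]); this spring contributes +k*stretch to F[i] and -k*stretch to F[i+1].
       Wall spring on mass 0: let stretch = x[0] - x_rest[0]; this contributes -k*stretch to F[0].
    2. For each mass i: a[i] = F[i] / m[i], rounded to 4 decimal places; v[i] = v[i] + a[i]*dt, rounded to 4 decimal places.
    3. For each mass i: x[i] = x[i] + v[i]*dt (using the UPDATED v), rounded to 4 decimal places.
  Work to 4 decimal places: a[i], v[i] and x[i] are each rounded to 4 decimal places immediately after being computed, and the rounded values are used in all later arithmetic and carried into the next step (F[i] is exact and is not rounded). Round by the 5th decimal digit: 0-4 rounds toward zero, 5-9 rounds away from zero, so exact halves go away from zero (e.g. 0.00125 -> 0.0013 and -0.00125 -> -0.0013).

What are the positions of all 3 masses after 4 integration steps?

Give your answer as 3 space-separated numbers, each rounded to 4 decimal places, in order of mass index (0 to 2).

Answer: 4.3618 8.9810 13.4851

Derivation:
Step 0: x=[6.0000 7.0000 14.0000] v=[0.0000 0.0000 0.0000]
Step 1: x=[5.8000 7.2400 13.9400] v=[-1.0000 1.2000 -0.3000]
Step 2: x=[5.4256 7.6904 13.8260] v=[-1.8720 2.2520 -0.5700]
Step 3: x=[4.9248 8.2956 13.6693] v=[-2.5042 3.0262 -0.7836]
Step 4: x=[4.3618 8.9810 13.4851] v=[-2.8150 3.4268 -0.9210]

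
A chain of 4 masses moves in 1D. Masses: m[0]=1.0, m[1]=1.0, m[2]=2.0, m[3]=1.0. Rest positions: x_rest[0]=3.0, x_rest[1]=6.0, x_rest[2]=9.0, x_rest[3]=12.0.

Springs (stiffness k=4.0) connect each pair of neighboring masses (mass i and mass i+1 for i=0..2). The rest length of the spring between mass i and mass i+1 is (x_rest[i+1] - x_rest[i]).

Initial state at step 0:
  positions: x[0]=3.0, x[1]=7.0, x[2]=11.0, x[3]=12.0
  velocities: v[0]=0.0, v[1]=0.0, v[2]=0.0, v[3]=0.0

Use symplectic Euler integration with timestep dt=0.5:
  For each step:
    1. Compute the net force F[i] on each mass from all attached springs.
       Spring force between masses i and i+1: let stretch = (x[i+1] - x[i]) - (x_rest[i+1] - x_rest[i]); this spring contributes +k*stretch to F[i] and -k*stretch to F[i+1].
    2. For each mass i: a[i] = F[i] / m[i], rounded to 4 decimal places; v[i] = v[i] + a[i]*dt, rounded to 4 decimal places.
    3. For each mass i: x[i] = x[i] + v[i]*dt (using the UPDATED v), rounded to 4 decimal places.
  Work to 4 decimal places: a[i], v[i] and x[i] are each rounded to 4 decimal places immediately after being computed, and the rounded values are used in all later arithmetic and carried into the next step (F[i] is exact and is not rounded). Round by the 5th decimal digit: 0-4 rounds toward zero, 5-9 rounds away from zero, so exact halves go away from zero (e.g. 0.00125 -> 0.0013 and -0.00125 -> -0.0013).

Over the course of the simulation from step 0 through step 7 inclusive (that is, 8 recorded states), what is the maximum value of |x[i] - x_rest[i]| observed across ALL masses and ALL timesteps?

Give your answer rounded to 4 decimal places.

Step 0: x=[3.0000 7.0000 11.0000 12.0000] v=[0.0000 0.0000 0.0000 0.0000]
Step 1: x=[4.0000 7.0000 9.5000 14.0000] v=[2.0000 0.0000 -3.0000 4.0000]
Step 2: x=[5.0000 6.5000 9.0000 14.5000] v=[2.0000 -1.0000 -1.0000 1.0000]
Step 3: x=[4.5000 7.0000 10.0000 12.5000] v=[-1.0000 1.0000 2.0000 -4.0000]
Step 4: x=[3.5000 8.0000 10.7500 11.0000] v=[-2.0000 2.0000 1.5000 -3.0000]
Step 5: x=[4.0000 7.2500 10.2500 12.2500] v=[1.0000 -1.5000 -1.0000 2.5000]
Step 6: x=[4.7500 6.2500 9.2500 14.5000] v=[1.5000 -2.0000 -2.0000 4.5000]
Step 7: x=[4.0000 6.7500 9.3750 14.5000] v=[-1.5000 1.0000 0.2500 0.0000]
Max displacement = 2.5000

Answer: 2.5000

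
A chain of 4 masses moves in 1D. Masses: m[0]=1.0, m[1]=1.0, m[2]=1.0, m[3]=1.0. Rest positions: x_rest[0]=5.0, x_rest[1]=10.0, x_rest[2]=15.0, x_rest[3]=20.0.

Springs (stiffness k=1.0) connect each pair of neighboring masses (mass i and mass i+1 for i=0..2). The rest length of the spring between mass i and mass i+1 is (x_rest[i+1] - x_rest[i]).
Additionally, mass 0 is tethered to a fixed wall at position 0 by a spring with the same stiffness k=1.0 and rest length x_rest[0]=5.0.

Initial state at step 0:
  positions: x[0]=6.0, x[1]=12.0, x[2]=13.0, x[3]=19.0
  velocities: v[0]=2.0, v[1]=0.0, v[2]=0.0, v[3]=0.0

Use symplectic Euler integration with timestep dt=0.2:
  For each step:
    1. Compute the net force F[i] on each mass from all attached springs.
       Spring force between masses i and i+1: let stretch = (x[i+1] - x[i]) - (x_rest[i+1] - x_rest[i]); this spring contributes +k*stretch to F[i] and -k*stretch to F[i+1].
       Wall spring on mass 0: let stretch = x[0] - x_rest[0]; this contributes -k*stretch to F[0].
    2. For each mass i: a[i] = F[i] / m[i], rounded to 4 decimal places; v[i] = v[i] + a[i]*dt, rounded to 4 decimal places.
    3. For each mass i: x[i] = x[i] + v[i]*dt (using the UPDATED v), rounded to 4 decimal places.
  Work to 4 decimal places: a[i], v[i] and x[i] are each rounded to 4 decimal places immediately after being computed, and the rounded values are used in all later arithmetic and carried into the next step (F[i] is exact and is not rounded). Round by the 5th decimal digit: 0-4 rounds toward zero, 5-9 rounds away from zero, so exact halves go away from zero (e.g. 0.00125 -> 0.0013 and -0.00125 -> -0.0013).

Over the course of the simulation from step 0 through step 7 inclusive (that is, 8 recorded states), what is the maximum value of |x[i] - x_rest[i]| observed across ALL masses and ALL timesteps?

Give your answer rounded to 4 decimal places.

Step 0: x=[6.0000 12.0000 13.0000 19.0000] v=[2.0000 0.0000 0.0000 0.0000]
Step 1: x=[6.4000 11.8000 13.2000 18.9600] v=[2.0000 -1.0000 1.0000 -0.2000]
Step 2: x=[6.7600 11.4400 13.5744 18.8896] v=[1.8000 -1.8000 1.8720 -0.3520]
Step 3: x=[7.0368 10.9782 14.0760 18.8066] v=[1.3840 -2.3091 2.5082 -0.4150]
Step 4: x=[7.1898 10.4826 14.6430 18.7344] v=[0.7649 -2.4778 2.8348 -0.3611]
Step 5: x=[7.1869 10.0217 15.2072 18.6985] v=[-0.0145 -2.3043 2.8210 -0.1794]
Step 6: x=[7.0099 9.6549 15.7036 18.7230] v=[-0.8849 -1.8342 2.4822 0.1223]
Step 7: x=[6.6583 9.4242 16.0789 18.8267] v=[-1.7579 -1.1535 1.8763 0.5184]
Max displacement = 2.1898

Answer: 2.1898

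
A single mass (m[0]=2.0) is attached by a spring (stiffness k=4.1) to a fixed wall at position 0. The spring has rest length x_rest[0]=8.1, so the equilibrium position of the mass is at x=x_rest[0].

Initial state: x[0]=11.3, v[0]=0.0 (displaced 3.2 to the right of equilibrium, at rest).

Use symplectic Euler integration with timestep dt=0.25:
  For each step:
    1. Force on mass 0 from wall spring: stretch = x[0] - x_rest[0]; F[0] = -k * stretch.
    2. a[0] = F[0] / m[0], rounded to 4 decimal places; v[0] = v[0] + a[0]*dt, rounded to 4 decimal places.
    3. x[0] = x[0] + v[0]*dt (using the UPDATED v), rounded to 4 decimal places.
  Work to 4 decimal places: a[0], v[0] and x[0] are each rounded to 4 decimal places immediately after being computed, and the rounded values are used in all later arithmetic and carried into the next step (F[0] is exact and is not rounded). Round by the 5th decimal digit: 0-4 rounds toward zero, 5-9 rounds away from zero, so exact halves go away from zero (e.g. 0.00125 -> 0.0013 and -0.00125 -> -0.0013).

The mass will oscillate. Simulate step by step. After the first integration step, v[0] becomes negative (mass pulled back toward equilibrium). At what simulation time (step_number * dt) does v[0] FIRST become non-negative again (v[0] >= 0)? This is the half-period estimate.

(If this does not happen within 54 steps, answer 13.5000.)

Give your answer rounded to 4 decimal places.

Answer: 2.2500

Derivation:
Step 0: x=[11.3000] v=[0.0000]
Step 1: x=[10.8900] v=[-1.6400]
Step 2: x=[10.1225] v=[-3.0699]
Step 3: x=[9.0959] v=[-4.1064]
Step 4: x=[7.9417] v=[-4.6168]
Step 5: x=[6.8078] v=[-4.5357]
Step 6: x=[5.8394] v=[-3.8735]
Step 7: x=[5.1607] v=[-2.7150]
Step 8: x=[4.8586] v=[-1.2086]
Step 9: x=[4.9718] v=[0.4526]
First v>=0 after going negative at step 9, time=2.2500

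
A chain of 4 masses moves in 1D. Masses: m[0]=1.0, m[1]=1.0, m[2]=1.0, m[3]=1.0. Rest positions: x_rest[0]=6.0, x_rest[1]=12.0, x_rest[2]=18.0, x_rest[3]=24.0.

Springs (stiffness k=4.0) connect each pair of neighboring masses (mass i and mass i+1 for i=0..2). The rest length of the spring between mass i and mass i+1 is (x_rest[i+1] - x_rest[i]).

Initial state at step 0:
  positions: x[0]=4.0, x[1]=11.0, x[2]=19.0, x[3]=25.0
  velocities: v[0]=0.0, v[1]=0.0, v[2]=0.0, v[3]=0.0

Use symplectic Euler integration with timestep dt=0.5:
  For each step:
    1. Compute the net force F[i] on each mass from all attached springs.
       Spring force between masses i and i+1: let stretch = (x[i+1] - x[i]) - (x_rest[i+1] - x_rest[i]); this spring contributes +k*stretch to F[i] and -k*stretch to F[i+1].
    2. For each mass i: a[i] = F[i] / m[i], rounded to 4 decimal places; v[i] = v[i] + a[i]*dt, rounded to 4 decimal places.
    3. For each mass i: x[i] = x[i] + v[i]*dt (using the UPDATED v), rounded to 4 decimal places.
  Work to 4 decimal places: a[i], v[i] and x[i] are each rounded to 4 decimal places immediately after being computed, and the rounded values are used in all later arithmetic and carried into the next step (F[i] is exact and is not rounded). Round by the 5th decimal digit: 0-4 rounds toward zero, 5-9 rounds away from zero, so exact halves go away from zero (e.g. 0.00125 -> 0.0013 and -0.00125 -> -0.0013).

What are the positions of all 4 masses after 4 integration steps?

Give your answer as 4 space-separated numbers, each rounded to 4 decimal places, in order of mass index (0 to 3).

Step 0: x=[4.0000 11.0000 19.0000 25.0000] v=[0.0000 0.0000 0.0000 0.0000]
Step 1: x=[5.0000 12.0000 17.0000 25.0000] v=[2.0000 2.0000 -4.0000 0.0000]
Step 2: x=[7.0000 11.0000 18.0000 23.0000] v=[4.0000 -2.0000 2.0000 -4.0000]
Step 3: x=[7.0000 13.0000 17.0000 22.0000] v=[0.0000 4.0000 -2.0000 -2.0000]
Step 4: x=[7.0000 13.0000 17.0000 22.0000] v=[0.0000 0.0000 0.0000 0.0000]

Answer: 7.0000 13.0000 17.0000 22.0000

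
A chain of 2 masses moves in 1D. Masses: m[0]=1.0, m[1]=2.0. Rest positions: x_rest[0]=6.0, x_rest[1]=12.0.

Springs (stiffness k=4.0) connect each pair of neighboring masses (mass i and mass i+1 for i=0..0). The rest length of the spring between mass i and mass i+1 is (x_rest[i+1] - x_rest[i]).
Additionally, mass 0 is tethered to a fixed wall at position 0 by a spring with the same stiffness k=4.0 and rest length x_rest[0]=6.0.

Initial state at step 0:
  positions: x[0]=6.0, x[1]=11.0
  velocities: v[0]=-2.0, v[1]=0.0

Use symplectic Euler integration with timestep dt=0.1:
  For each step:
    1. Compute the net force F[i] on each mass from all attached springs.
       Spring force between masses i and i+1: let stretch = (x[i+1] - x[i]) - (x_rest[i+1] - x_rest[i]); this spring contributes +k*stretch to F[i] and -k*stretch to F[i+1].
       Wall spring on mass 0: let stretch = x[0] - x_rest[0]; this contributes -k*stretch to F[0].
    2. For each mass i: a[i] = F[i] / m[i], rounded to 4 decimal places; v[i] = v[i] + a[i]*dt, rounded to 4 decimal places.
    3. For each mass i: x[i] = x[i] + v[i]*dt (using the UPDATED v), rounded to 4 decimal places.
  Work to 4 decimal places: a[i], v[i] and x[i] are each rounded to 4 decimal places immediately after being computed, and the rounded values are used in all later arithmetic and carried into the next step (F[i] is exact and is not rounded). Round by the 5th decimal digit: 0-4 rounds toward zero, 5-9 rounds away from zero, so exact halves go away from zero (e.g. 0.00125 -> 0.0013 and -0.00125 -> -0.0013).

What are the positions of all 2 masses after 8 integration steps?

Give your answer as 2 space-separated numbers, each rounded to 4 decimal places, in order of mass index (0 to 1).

Answer: 4.6676 11.2651

Derivation:
Step 0: x=[6.0000 11.0000] v=[-2.0000 0.0000]
Step 1: x=[5.7600 11.0200] v=[-2.4000 0.2000]
Step 2: x=[5.5000 11.0548] v=[-2.6000 0.3480]
Step 3: x=[5.2422 11.0985] v=[-2.5781 0.4370]
Step 4: x=[5.0090 11.1451] v=[-2.3325 0.4657]
Step 5: x=[4.8208 11.1890] v=[-1.8817 0.4385]
Step 6: x=[4.6945 11.2255] v=[-1.2627 0.3649]
Step 7: x=[4.6417 11.2514] v=[-0.5281 0.2587]
Step 8: x=[4.6676 11.2651] v=[0.2591 0.1368]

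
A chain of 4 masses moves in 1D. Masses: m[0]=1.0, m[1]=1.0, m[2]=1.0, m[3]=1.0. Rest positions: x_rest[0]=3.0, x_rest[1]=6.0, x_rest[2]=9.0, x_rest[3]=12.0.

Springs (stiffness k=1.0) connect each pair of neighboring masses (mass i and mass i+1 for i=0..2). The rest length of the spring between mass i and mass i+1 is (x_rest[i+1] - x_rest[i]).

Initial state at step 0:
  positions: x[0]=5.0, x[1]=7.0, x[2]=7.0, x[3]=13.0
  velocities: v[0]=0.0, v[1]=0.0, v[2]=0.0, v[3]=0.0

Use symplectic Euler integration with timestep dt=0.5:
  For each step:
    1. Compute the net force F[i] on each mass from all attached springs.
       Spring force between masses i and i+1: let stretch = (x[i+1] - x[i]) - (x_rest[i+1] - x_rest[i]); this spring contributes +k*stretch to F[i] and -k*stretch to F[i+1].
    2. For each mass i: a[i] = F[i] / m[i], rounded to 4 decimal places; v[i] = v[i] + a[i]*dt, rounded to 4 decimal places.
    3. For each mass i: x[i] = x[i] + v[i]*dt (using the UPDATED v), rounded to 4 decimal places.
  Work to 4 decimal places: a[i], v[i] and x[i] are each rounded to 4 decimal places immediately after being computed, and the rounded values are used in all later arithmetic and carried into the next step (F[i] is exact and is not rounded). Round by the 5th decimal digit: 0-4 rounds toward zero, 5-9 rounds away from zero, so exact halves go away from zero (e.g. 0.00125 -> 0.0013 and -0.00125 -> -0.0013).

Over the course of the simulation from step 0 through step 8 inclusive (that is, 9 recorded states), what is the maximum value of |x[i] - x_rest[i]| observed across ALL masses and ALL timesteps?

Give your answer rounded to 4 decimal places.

Answer: 2.5000

Derivation:
Step 0: x=[5.0000 7.0000 7.0000 13.0000] v=[0.0000 0.0000 0.0000 0.0000]
Step 1: x=[4.7500 6.5000 8.5000 12.2500] v=[-0.5000 -1.0000 3.0000 -1.5000]
Step 2: x=[4.1875 6.0625 10.4375 11.3125] v=[-1.1250 -0.8750 3.8750 -1.8750]
Step 3: x=[3.3438 6.2500 11.5000 10.9063] v=[-1.6875 0.3750 2.1250 -0.8125]
Step 4: x=[2.4766 7.0235 11.1016 11.3985] v=[-1.7344 1.5469 -0.7969 0.9844]
Step 5: x=[1.9961 7.6798 9.7579 12.5665] v=[-0.9610 1.3125 -2.6875 2.3360]
Step 6: x=[2.1866 7.4347 8.5968 13.7824] v=[0.3809 -0.4903 -2.3223 2.4317]
Step 7: x=[2.9391 6.1681 8.4415 14.4519] v=[1.5050 -2.5333 -0.3106 1.3389]
Step 8: x=[3.7489 4.6626 9.2205 14.3688] v=[1.6195 -3.0111 1.5579 -0.1663]
Max displacement = 2.5000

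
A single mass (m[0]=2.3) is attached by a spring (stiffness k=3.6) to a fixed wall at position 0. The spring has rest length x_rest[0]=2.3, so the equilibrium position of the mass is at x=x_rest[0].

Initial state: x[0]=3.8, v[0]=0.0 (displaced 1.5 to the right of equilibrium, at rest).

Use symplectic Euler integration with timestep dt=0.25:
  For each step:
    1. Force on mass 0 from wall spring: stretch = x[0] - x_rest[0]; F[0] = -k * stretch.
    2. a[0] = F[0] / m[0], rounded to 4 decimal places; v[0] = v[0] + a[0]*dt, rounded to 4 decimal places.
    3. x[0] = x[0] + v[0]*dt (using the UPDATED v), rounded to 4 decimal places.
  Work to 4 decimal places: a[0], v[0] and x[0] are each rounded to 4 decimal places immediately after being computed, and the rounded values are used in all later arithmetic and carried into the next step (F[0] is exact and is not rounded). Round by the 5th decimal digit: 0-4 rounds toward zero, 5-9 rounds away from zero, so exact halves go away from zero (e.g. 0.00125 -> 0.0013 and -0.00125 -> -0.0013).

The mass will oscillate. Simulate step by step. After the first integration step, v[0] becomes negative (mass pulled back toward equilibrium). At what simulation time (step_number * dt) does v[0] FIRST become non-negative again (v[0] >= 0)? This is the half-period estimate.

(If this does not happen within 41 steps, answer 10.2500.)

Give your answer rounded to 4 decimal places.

Answer: 2.7500

Derivation:
Step 0: x=[3.8000] v=[0.0000]
Step 1: x=[3.6533] v=[-0.5870]
Step 2: x=[3.3742] v=[-1.1166]
Step 3: x=[2.9900] v=[-1.5370]
Step 4: x=[2.5383] v=[-1.8070]
Step 5: x=[2.0632] v=[-1.9003]
Step 6: x=[1.6113] v=[-1.8077]
Step 7: x=[1.2268] v=[-1.5382]
Step 8: x=[0.9472] v=[-1.1183]
Step 9: x=[0.8000] v=[-0.5890]
Step 10: x=[0.7995] v=[-0.0021]
Step 11: x=[0.9458] v=[0.5851]
First v>=0 after going negative at step 11, time=2.7500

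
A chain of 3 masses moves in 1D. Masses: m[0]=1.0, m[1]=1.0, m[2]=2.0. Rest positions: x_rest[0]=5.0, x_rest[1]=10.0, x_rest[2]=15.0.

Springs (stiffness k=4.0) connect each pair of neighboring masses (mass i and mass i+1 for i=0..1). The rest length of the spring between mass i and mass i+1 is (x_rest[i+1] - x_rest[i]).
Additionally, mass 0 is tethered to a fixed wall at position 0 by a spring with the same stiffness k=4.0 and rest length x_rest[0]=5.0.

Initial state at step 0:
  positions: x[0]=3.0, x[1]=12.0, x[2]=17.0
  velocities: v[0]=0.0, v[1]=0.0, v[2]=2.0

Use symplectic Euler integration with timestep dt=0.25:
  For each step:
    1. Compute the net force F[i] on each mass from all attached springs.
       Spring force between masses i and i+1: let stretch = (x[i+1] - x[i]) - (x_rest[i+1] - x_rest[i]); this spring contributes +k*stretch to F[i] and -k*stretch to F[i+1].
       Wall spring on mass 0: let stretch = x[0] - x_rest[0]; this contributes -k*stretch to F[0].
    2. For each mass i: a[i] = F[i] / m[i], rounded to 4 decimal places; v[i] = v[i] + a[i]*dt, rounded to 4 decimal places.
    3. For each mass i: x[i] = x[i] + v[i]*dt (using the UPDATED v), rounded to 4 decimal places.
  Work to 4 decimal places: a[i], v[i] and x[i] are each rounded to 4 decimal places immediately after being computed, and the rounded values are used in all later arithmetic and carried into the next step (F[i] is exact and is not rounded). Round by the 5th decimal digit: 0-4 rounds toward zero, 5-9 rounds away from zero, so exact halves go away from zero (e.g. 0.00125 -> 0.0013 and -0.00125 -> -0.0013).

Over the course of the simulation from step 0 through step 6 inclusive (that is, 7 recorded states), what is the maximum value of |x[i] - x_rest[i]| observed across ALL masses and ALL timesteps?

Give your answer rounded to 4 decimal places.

Answer: 4.5212

Derivation:
Step 0: x=[3.0000 12.0000 17.0000] v=[0.0000 0.0000 2.0000]
Step 1: x=[4.5000 11.0000 17.5000] v=[6.0000 -4.0000 2.0000]
Step 2: x=[6.5000 10.0000 17.8125] v=[8.0000 -4.0000 1.2500]
Step 3: x=[7.7500 10.0781 17.7734] v=[5.0000 0.3125 -0.1563]
Step 4: x=[7.6445 11.4980 17.3974] v=[-0.4219 5.6797 -1.5040]
Step 5: x=[6.5913 13.4294 16.9090] v=[-4.2129 7.7256 -1.9537]
Step 6: x=[5.5998 14.5212 16.6106] v=[-3.9661 4.3671 -1.1935]
Max displacement = 4.5212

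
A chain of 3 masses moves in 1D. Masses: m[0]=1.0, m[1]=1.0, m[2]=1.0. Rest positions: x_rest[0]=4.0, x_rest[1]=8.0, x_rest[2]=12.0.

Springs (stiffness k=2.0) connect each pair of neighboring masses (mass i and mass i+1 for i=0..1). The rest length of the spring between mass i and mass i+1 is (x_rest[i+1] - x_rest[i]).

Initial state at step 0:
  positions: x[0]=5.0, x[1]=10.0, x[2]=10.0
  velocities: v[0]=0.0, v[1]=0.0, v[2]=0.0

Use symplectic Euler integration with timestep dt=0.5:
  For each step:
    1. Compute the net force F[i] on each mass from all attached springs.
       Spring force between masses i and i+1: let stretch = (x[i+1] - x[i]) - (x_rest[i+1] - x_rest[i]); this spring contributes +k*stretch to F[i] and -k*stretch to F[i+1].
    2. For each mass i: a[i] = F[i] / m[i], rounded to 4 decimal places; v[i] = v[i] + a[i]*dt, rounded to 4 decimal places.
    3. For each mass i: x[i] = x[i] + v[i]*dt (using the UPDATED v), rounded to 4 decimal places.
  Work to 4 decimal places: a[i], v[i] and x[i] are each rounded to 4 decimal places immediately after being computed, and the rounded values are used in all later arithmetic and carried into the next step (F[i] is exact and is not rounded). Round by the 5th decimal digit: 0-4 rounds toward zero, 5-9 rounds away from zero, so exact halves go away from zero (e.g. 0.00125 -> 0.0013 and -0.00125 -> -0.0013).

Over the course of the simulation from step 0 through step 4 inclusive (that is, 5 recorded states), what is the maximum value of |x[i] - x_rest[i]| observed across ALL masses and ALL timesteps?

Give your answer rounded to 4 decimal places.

Answer: 2.3125

Derivation:
Step 0: x=[5.0000 10.0000 10.0000] v=[0.0000 0.0000 0.0000]
Step 1: x=[5.5000 7.5000 12.0000] v=[1.0000 -5.0000 4.0000]
Step 2: x=[5.0000 6.2500 13.7500] v=[-1.0000 -2.5000 3.5000]
Step 3: x=[3.1250 8.1250 13.7500] v=[-3.7500 3.7500 0.0000]
Step 4: x=[1.7500 10.3125 12.9375] v=[-2.7500 4.3750 -1.6250]
Max displacement = 2.3125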